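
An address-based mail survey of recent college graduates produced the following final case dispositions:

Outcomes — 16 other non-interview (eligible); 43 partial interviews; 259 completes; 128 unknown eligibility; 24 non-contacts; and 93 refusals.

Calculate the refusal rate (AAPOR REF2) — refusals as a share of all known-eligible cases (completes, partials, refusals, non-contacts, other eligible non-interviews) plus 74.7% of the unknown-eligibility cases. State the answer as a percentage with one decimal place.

17.5%

Numerator: 93
Determined eligible: 259 + 43 + 93 + 24 + 16 = 435
Eligible share of unknowns: 0.7470 × 128 = 95.62
Denom: 435 + 95.62 = 530.62
REF2 = 93 / 530.62 = 0.1753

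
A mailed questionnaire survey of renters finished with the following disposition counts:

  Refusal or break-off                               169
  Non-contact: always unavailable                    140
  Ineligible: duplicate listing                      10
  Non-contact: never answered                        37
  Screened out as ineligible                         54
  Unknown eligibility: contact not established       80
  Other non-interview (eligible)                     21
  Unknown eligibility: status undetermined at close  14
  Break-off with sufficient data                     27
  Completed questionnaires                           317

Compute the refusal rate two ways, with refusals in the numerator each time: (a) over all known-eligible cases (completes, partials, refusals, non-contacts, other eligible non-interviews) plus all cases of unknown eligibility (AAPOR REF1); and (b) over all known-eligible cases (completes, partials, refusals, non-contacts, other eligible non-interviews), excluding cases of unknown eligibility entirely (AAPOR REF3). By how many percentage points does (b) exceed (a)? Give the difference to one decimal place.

2.8

Never reached = 37 + 140 = 177
Unknown if eligible = 80 + 14 = 94
Screened out, ineligible = 54 + 10 = 64
Numerator = 169
Denom = 317 + 27 + 169 + 177 + 21 + 94 = 805
REF1 = 169 / 805 = 0.2099
Denom = 317 + 27 + 169 + 177 + 21 = 711
REF3 = 169 / 711 = 0.2377
Difference = 23.77 − 20.99 = 2.78 percentage points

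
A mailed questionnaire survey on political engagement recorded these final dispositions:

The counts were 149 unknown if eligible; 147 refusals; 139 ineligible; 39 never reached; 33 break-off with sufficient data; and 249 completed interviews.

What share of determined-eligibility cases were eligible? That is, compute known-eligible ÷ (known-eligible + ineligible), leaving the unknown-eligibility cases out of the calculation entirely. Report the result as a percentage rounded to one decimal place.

Determined eligible = 249 + 33 + 147 + 39 = 468
e = 468 / (468 + 139) = 468 / 607 = 0.7710

77.1%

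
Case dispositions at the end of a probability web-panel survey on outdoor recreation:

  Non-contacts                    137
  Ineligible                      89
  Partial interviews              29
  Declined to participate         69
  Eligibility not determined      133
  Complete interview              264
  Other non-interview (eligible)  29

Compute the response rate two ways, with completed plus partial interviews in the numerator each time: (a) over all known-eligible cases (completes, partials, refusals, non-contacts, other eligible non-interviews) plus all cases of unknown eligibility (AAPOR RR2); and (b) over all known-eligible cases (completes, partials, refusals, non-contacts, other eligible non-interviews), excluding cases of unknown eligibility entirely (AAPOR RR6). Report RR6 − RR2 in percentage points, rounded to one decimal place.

Top = 264 + 29 = 293
Denom = 264 + 29 + 69 + 137 + 29 + 133 = 661
RR2 = 293 / 661 = 0.4433
Denom = 264 + 29 + 69 + 137 + 29 = 528
RR6 = 293 / 528 = 0.5549
Difference = 55.49 − 44.33 = 11.16 percentage points

11.2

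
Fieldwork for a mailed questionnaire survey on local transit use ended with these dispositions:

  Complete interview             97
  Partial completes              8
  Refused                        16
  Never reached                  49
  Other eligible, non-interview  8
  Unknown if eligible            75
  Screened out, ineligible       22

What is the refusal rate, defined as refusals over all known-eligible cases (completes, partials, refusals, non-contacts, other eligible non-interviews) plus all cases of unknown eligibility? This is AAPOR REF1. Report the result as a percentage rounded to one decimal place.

Top → 16
Denominator → 97 + 8 + 16 + 49 + 8 + 75 = 253
REF1 = 16 / 253 = 0.0632

6.3%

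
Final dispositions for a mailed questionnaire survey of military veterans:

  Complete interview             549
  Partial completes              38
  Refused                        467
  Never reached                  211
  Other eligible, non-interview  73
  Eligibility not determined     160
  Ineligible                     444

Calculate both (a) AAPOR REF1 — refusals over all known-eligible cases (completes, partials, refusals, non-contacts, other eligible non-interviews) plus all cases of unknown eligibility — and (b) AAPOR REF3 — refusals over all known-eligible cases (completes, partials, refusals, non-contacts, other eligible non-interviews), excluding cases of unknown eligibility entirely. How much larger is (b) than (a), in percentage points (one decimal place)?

Num → 467
Denominator → 549 + 38 + 467 + 211 + 73 + 160 = 1498
REF1 = 467 / 1498 = 0.3117
Denominator → 549 + 38 + 467 + 211 + 73 = 1338
REF3 = 467 / 1338 = 0.3490
Difference = 34.90 − 31.17 = 3.73 percentage points

3.7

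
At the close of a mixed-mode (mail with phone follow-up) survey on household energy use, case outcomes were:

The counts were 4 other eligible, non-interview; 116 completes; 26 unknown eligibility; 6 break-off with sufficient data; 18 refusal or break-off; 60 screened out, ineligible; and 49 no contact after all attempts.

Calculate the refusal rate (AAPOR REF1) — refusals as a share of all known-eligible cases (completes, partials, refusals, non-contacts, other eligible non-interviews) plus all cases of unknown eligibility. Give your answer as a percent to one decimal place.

Top = 18
Denominator = 116 + 6 + 18 + 49 + 4 + 26 = 219
REF1 = 18 / 219 = 0.0822

8.2%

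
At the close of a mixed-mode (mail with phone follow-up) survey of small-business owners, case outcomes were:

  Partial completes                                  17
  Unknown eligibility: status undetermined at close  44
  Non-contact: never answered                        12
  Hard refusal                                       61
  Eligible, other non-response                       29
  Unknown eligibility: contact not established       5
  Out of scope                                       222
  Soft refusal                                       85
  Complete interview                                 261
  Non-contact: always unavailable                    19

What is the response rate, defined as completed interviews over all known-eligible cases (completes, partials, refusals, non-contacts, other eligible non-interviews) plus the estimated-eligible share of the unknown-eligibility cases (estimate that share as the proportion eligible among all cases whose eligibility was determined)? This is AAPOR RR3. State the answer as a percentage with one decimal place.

50.4%

Refusal or break-off = 61 + 85 = 146
No answer / not reached = 12 + 19 = 31
Eligibility not determined = 5 + 44 = 49
Top: 261
Determined eligible: 261 + 17 + 146 + 31 + 29 = 484
e = 484 / (484 + 222) = 484 / 706 = 0.6856
e × U: 0.6856 × 49 = 33.59
Denominator: 484 + 33.59 = 517.59
RR3 = 261 / 517.59 = 0.5043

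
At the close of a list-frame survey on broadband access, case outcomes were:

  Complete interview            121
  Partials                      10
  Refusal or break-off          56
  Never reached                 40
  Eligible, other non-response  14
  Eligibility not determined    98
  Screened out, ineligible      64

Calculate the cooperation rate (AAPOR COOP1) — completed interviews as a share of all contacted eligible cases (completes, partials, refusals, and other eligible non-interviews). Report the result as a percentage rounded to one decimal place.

60.2%

Numerator = 121
Base = 121 + 10 + 56 + 14 = 201
COOP1 = 121 / 201 = 0.6020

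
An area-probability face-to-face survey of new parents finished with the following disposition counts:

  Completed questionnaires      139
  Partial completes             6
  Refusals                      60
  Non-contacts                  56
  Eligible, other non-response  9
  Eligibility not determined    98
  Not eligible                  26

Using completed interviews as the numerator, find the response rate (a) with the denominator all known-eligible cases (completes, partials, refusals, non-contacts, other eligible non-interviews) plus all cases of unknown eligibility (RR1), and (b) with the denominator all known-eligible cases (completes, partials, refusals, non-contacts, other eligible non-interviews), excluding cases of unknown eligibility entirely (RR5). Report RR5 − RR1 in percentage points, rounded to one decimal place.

Num → 139
Denom → 139 + 6 + 60 + 56 + 9 + 98 = 368
RR1 = 139 / 368 = 0.3777
Denom → 139 + 6 + 60 + 56 + 9 = 270
RR5 = 139 / 270 = 0.5148
Difference = 51.48 − 37.77 = 13.71 percentage points

13.7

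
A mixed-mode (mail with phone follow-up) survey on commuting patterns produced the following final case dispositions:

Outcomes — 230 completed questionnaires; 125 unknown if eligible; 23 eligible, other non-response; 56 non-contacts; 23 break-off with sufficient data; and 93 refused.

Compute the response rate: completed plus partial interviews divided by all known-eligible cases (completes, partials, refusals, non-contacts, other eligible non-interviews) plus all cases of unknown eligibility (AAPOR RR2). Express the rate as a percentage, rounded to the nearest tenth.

46.0%

Num → 230 + 23 = 253
Denom → 230 + 23 + 93 + 56 + 23 + 125 = 550
RR2 = 253 / 550 = 0.4600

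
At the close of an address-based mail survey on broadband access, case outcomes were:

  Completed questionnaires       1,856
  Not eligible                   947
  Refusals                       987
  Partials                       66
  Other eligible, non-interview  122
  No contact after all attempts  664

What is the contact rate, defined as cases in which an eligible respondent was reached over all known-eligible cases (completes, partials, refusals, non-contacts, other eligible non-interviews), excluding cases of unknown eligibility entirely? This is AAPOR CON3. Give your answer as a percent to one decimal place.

82.0%

Top = 1856 + 66 + 987 + 122 = 3031
Base = 1856 + 66 + 987 + 664 + 122 = 3695
CON3 = 3031 / 3695 = 0.8203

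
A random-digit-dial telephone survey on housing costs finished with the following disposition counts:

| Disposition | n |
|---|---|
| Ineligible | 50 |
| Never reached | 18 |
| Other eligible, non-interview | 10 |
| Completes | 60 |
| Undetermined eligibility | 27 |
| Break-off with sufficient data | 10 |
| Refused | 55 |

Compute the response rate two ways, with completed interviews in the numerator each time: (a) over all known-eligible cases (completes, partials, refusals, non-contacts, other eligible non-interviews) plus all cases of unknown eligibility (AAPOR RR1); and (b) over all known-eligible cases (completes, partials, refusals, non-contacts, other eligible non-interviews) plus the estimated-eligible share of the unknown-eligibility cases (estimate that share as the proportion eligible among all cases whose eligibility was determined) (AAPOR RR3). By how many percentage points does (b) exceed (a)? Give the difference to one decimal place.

Numerator: 60
Denom: 60 + 10 + 55 + 18 + 10 + 27 = 180
RR1 = 60 / 180 = 0.3333
Determined eligible: 60 + 10 + 55 + 18 + 10 = 153
e = 153 / (153 + 50) = 153 / 203 = 0.7537
e × U: 0.7537 × 27 = 20.35
Denom: 153 + 20.35 = 173.35
RR3 = 60 / 173.35 = 0.3461
Difference = 34.61 − 33.33 = 1.28 percentage points

1.3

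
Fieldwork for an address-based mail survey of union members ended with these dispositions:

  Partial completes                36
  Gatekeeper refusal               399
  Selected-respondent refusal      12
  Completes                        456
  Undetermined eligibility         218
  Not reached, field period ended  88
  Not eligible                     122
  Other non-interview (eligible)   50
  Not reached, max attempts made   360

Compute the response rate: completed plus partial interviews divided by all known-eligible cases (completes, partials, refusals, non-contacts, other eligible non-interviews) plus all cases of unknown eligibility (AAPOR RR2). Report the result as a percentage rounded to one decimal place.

30.4%

Refusal or break-off = 399 + 12 = 411
Non-contacts = 88 + 360 = 448
Num → 456 + 36 = 492
Denominator → 456 + 36 + 411 + 448 + 50 + 218 = 1619
RR2 = 492 / 1619 = 0.3039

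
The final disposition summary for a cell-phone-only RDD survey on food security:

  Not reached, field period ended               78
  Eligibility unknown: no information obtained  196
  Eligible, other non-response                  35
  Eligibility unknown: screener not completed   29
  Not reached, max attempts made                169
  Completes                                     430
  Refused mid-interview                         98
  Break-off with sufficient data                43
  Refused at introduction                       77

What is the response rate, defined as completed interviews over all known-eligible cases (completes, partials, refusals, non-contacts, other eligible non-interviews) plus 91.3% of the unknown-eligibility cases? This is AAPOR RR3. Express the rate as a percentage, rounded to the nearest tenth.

Refusals = 77 + 98 = 175
Never reached = 78 + 169 = 247
Unknown eligibility = 29 + 196 = 225
Numerator → 430
Eligible (known) → 430 + 43 + 175 + 247 + 35 = 930
Estimated eligible among unknowns → 0.9130 × 225 = 205.43
Base → 930 + 205.43 = 1135.43
RR3 = 430 / 1135.43 = 0.3787

37.9%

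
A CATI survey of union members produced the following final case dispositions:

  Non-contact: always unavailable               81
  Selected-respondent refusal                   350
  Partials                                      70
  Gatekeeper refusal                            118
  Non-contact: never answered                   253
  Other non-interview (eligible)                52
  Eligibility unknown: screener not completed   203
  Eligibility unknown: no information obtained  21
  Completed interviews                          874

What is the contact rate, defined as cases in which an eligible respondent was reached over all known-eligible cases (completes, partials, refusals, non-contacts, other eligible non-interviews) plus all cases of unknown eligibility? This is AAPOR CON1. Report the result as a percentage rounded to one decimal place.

72.4%

Declined to participate = 118 + 350 = 468
Never reached = 253 + 81 = 334
Unknown if eligible = 203 + 21 = 224
Numerator = 874 + 70 + 468 + 52 = 1464
Denom = 874 + 70 + 468 + 334 + 52 + 224 = 2022
CON1 = 1464 / 2022 = 0.7240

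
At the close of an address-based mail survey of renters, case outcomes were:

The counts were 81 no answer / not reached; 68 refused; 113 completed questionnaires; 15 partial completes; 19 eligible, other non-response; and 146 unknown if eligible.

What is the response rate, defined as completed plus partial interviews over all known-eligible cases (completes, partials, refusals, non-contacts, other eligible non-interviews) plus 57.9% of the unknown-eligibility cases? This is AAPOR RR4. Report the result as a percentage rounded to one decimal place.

33.6%

Top = 113 + 15 = 128
Eligible (known) = 113 + 15 + 68 + 81 + 19 = 296
Eligible share of unknowns = 0.5790 × 146 = 84.53
Base = 296 + 84.53 = 380.53
RR4 = 128 / 380.53 = 0.3364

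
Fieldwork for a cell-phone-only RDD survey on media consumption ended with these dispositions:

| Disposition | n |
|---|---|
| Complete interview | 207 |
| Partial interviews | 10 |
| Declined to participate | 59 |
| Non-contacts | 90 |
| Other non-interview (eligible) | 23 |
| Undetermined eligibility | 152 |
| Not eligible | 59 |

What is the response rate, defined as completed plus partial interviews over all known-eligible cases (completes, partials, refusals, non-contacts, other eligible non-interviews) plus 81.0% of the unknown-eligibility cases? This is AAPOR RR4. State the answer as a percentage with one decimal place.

42.4%

Num: 207 + 10 = 217
Determined eligible: 207 + 10 + 59 + 90 + 23 = 389
Estimated eligible among unknowns: 0.8100 × 152 = 123.12
Denom: 389 + 123.12 = 512.12
RR4 = 217 / 512.12 = 0.4237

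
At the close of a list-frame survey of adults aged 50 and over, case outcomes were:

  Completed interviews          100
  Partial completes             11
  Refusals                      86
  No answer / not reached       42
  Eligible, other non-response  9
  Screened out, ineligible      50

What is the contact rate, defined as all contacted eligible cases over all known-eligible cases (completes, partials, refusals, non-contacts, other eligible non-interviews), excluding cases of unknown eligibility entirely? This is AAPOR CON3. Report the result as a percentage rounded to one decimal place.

Top → 100 + 11 + 86 + 9 = 206
Denom → 100 + 11 + 86 + 42 + 9 = 248
CON3 = 206 / 248 = 0.8306

83.1%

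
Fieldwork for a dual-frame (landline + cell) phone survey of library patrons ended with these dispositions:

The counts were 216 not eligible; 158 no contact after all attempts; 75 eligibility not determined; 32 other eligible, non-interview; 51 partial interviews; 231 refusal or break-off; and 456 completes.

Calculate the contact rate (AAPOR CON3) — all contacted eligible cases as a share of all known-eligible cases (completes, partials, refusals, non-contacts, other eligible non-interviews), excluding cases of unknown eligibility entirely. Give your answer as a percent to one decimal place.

Numerator = 456 + 51 + 231 + 32 = 770
Denom = 456 + 51 + 231 + 158 + 32 = 928
CON3 = 770 / 928 = 0.8297

83.0%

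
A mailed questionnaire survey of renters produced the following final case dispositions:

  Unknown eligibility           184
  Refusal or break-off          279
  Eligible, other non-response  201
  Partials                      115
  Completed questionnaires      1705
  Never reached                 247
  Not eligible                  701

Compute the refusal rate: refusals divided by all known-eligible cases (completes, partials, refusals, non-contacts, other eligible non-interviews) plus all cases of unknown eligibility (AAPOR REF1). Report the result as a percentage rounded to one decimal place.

Numerator → 279
Denominator → 1705 + 115 + 279 + 247 + 201 + 184 = 2731
REF1 = 279 / 2731 = 0.1022

10.2%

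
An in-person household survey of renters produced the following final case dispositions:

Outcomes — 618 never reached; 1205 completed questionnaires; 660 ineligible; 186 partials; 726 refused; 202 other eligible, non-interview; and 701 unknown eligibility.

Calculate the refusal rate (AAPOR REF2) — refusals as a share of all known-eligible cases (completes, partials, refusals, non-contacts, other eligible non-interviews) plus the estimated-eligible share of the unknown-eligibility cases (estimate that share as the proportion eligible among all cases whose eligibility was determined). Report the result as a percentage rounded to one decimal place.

Numerator = 726
Determined eligible = 1205 + 186 + 726 + 618 + 202 = 2937
e = 2937 / (2937 + 660) = 2937 / 3597 = 0.8165
Eligible share of unknowns = 0.8165 × 701 = 572.37
Denominator = 2937 + 572.37 = 3509.37
REF2 = 726 / 3509.37 = 0.2069

20.7%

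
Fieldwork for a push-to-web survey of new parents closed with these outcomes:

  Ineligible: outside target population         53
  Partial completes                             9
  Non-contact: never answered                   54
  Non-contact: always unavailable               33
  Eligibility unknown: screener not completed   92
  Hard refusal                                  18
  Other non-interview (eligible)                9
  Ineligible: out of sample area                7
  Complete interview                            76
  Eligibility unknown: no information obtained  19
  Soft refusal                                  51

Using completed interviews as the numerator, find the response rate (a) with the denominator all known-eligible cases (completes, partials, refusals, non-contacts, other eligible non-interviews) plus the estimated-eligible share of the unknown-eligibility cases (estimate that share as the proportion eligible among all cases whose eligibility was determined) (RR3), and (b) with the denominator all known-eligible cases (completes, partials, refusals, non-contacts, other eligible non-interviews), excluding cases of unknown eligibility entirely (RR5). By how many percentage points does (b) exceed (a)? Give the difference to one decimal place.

8.0

Refusals = 18 + 51 = 69
Never reached = 54 + 33 = 87
Unknown if eligible = 92 + 19 = 111
Not eligible = 53 + 7 = 60
Top: 76
Known eligible: 76 + 9 + 69 + 87 + 9 = 250
e = 250 / (250 + 60) = 250 / 310 = 0.8065
Eligible share of unknowns: 0.8065 × 111 = 89.52
Denom: 250 + 89.52 = 339.52
RR3 = 76 / 339.52 = 0.2238
Denom: 76 + 9 + 69 + 87 + 9 = 250
RR5 = 76 / 250 = 0.3040
Difference = 30.40 − 22.38 = 8.02 percentage points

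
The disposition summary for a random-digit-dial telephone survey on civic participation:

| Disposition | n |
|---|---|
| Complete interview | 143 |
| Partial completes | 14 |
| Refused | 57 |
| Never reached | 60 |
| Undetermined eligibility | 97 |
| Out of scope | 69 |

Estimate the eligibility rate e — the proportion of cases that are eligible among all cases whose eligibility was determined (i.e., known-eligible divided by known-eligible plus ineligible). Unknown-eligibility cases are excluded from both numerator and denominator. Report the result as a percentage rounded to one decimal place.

79.9%

Known eligible → 143 + 14 + 57 + 60 = 274
e = 274 / (274 + 69) = 274 / 343 = 0.7988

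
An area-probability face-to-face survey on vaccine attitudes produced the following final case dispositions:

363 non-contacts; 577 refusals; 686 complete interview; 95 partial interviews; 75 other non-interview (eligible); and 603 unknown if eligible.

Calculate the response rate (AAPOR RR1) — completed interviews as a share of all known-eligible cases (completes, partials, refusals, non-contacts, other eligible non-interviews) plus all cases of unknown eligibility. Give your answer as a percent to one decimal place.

Num → 686
Denominator → 686 + 95 + 577 + 363 + 75 + 603 = 2399
RR1 = 686 / 2399 = 0.2860

28.6%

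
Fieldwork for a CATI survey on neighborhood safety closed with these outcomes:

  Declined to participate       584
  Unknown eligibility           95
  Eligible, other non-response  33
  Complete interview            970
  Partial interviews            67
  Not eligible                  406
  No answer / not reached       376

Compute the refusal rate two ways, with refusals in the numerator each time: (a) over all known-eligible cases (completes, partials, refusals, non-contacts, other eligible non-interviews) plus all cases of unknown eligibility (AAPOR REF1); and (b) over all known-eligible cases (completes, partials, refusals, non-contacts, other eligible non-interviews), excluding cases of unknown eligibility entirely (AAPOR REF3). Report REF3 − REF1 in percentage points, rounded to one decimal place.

Num → 584
Denom → 970 + 67 + 584 + 376 + 33 + 95 = 2125
REF1 = 584 / 2125 = 0.2748
Denom → 970 + 67 + 584 + 376 + 33 = 2030
REF3 = 584 / 2030 = 0.2877
Difference = 28.77 − 27.48 = 1.29 percentage points

1.3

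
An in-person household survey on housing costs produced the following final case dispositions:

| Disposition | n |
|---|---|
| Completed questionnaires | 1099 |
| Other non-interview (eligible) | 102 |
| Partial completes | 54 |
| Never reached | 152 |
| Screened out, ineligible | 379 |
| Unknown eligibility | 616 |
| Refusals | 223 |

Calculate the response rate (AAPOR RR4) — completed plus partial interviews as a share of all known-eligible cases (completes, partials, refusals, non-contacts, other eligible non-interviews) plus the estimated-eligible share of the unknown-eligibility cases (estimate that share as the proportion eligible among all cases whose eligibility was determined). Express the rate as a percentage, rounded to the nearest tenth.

Top = 1099 + 54 = 1153
Known eligible = 1099 + 54 + 223 + 152 + 102 = 1630
e = 1630 / (1630 + 379) = 1630 / 2009 = 0.8113
Estimated eligible among unknowns = 0.8113 × 616 = 499.76
Denom = 1630 + 499.76 = 2129.76
RR4 = 1153 / 2129.76 = 0.5414

54.1%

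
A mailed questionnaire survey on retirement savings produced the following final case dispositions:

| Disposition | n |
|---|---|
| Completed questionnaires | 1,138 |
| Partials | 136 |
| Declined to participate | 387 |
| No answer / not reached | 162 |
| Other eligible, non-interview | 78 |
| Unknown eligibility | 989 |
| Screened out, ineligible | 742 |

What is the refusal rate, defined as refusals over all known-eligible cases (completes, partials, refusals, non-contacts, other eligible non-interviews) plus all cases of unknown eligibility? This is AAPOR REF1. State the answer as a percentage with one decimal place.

Numerator → 387
Denominator → 1138 + 136 + 387 + 162 + 78 + 989 = 2890
REF1 = 387 / 2890 = 0.1339

13.4%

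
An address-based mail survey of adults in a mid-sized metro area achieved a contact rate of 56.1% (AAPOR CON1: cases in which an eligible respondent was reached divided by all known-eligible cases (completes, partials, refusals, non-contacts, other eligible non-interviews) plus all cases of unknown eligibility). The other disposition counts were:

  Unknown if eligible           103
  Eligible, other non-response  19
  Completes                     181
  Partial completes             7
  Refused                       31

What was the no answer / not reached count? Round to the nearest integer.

83

Num → 181 + 7 + 31 + 19 = 238
CON1 = 238 / D = 0.561
D = 238 / 0.561 = 424.2
Other denominator terms total 341
no answer / not reached = 424.2 − 341 ≈ 83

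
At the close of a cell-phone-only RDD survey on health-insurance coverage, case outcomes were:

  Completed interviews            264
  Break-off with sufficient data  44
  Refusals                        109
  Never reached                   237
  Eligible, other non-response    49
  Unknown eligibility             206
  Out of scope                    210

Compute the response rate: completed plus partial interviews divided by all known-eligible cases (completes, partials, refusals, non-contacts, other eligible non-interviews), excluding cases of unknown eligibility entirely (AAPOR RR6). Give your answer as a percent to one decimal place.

43.8%

Num: 264 + 44 = 308
Base: 264 + 44 + 109 + 237 + 49 = 703
RR6 = 308 / 703 = 0.4381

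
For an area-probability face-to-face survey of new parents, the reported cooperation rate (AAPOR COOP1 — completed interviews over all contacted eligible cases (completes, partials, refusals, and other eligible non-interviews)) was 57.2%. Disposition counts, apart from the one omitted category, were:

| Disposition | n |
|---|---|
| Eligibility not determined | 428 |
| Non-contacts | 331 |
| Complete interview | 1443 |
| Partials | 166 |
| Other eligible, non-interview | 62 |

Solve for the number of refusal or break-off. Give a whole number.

COOP1 = 1443 / D = 0.572
D = 1443 / 0.572 = 2522.7
Rest of base = 1671
refusal or break-off = 2522.7 − 1671 ≈ 852

852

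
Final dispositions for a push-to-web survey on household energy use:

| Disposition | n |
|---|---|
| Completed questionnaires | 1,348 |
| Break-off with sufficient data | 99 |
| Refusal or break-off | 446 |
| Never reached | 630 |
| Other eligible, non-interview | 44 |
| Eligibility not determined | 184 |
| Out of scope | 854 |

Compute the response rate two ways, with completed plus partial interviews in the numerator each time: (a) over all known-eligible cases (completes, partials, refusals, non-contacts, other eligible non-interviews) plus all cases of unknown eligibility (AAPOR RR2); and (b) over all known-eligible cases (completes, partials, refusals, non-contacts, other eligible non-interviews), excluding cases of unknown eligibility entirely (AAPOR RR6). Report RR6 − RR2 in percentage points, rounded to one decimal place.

Numerator = 1348 + 99 = 1447
Base = 1348 + 99 + 446 + 630 + 44 + 184 = 2751
RR2 = 1447 / 2751 = 0.5260
Base = 1348 + 99 + 446 + 630 + 44 = 2567
RR6 = 1447 / 2567 = 0.5637
Difference = 56.37 − 52.60 = 3.77 percentage points

3.8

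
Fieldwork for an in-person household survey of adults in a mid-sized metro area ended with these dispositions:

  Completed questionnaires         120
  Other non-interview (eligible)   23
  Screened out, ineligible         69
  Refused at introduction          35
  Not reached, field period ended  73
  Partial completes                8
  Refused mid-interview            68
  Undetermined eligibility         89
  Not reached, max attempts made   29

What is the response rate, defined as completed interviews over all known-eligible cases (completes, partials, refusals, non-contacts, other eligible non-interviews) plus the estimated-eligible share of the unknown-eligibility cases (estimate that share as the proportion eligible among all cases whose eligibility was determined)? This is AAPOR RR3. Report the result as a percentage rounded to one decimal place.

27.9%

Refusals = 35 + 68 = 103
No answer / not reached = 73 + 29 = 102
Top = 120
Determined eligible = 120 + 8 + 103 + 102 + 23 = 356
e = 356 / (356 + 69) = 356 / 425 = 0.8376
Estimated eligible among unknowns = 0.8376 × 89 = 74.55
Denominator = 356 + 74.55 = 430.55
RR3 = 120 / 430.55 = 0.2787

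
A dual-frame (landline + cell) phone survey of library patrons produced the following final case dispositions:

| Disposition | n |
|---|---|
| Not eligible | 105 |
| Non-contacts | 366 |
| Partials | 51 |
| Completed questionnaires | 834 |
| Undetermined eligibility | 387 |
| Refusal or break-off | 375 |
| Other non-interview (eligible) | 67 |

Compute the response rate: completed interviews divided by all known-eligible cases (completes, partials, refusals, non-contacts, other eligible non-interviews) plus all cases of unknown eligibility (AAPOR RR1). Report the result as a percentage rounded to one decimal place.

Num: 834
Denominator: 834 + 51 + 375 + 366 + 67 + 387 = 2080
RR1 = 834 / 2080 = 0.4010

40.1%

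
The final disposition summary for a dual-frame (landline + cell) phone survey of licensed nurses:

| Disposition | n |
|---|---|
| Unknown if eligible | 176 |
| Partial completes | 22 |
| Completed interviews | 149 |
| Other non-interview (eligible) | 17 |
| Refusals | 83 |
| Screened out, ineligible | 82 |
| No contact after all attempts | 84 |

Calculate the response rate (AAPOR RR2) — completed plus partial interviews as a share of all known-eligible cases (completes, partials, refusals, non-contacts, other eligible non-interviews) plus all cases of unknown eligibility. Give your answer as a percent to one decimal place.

32.2%

Top → 149 + 22 = 171
Base → 149 + 22 + 83 + 84 + 17 + 176 = 531
RR2 = 171 / 531 = 0.3220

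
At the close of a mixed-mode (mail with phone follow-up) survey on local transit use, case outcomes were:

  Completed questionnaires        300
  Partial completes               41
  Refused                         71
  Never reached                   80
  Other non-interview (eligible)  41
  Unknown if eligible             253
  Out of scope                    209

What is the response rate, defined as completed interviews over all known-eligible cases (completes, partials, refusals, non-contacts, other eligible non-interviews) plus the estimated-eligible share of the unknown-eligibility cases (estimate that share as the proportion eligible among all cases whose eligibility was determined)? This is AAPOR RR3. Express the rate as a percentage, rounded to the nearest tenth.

Numerator = 300
Known eligible = 300 + 41 + 71 + 80 + 41 = 533
e = 533 / (533 + 209) = 533 / 742 = 0.7183
Estimated eligible among unknowns = 0.7183 × 253 = 181.73
Denominator = 533 + 181.73 = 714.73
RR3 = 300 / 714.73 = 0.4197

42.0%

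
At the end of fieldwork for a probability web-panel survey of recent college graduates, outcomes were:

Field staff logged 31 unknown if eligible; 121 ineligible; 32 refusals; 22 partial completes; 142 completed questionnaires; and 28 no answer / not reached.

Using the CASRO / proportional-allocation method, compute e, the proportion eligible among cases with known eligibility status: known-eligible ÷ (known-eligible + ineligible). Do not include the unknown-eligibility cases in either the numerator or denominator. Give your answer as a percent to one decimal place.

Known eligible = 142 + 22 + 32 + 28 = 224
e = 224 / (224 + 121) = 224 / 345 = 0.6493

64.9%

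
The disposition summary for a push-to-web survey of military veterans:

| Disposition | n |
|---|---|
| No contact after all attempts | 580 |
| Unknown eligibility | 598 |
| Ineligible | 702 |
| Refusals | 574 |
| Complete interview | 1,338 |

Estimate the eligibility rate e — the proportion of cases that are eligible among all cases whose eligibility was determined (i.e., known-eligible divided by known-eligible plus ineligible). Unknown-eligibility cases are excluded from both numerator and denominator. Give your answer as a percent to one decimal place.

78.0%

Determined eligible = 1338 + 574 + 580 = 2492
e = 2492 / (2492 + 702) = 2492 / 3194 = 0.7802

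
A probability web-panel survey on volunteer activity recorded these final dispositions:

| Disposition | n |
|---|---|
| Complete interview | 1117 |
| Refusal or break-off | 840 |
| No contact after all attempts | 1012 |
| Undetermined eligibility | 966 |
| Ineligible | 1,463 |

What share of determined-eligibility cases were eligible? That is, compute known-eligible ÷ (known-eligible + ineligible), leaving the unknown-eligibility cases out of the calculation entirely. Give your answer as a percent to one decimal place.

Eligible (known) → 1117 + 840 + 1012 = 2969
e = 2969 / (2969 + 1463) = 2969 / 4432 = 0.6699

67.0%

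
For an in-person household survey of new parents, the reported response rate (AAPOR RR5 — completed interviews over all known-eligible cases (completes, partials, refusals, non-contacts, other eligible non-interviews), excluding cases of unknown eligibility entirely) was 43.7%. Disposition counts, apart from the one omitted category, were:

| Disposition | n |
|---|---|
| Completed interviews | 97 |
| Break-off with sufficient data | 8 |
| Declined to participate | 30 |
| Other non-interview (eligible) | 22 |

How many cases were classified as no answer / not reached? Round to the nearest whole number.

RR5 = 97 / D = 0.437
D = 97 / 0.437 = 222.0
Rest of base = 157
no answer / not reached = 222.0 − 157 ≈ 65

65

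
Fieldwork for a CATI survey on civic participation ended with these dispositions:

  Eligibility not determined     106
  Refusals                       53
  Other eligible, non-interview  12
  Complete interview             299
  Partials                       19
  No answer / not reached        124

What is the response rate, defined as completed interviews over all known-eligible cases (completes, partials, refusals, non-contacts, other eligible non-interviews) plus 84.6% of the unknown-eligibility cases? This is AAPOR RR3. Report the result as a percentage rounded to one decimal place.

50.1%

Top = 299
Determined eligible = 299 + 19 + 53 + 124 + 12 = 507
Eligible share of unknowns = 0.8460 × 106 = 89.68
Denom = 507 + 89.68 = 596.68
RR3 = 299 / 596.68 = 0.5011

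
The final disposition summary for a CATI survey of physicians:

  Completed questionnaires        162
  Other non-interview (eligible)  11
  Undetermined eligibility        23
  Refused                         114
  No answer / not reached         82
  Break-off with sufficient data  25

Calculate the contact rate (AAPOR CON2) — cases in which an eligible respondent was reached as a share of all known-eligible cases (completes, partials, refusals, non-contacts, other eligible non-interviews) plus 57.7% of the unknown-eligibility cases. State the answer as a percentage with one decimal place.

76.6%

Numerator → 162 + 25 + 114 + 11 = 312
Eligible (known) → 162 + 25 + 114 + 82 + 11 = 394
Eligible share of unknowns → 0.5770 × 23 = 13.27
Base → 394 + 13.27 = 407.27
CON2 = 312 / 407.27 = 0.7661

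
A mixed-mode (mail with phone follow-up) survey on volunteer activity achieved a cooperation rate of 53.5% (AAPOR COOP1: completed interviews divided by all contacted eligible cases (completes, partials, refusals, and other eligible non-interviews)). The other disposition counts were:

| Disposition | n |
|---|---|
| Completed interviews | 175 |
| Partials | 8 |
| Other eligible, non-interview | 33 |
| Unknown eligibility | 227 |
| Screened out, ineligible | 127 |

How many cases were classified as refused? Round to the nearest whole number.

111

COOP1 = 175 / D = 0.535
D = 175 / 0.535 = 327.1
Remaining denominator categories sum to 216
refused = 327.1 − 216 ≈ 111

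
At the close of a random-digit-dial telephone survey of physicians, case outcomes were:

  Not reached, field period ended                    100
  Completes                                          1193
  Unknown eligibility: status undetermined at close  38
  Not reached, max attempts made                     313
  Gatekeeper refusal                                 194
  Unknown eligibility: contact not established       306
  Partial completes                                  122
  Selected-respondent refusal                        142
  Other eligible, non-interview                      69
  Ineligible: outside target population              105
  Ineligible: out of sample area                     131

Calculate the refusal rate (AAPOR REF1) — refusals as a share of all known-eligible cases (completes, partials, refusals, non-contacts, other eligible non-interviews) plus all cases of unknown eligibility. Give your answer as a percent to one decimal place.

13.6%

Refusal or break-off = 194 + 142 = 336
No answer / not reached = 100 + 313 = 413
Undetermined eligibility = 306 + 38 = 344
Screened out, ineligible = 105 + 131 = 236
Numerator → 336
Base → 1193 + 122 + 336 + 413 + 69 + 344 = 2477
REF1 = 336 / 2477 = 0.1356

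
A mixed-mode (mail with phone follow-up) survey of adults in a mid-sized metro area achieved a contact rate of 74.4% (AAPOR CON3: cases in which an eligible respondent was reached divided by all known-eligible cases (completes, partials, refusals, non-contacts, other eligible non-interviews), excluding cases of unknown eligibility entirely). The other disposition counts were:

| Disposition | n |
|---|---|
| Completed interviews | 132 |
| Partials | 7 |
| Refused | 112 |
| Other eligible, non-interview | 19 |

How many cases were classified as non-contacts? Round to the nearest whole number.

Numerator → 132 + 7 + 112 + 19 = 270
CON3 = 270 / D = 0.744
D = 270 / 0.744 = 362.9
Other denominator terms total 270
non-contacts = 362.9 − 270 ≈ 93

93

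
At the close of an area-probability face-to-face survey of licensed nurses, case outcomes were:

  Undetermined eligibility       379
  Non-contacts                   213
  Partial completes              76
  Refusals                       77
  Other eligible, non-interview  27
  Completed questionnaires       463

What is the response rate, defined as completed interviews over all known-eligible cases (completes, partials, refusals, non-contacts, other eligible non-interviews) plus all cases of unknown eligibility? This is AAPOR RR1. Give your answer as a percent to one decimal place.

37.5%

Numerator: 463
Base: 463 + 76 + 77 + 213 + 27 + 379 = 1235
RR1 = 463 / 1235 = 0.3749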